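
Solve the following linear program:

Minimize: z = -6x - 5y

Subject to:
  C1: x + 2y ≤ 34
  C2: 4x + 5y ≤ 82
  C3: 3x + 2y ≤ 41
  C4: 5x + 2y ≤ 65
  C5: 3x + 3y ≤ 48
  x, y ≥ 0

Evaluate the objective at each vertex of the feasible region:
  z(0, 0) = 0
  z(13, 0) = -78
  z(12, 2.5) = -84.5
  z(9, 7) = -89  ←
  z(0, 16) = -80
The minimum is at x = 9, y = 7.

x = 9, y = 7, z = -89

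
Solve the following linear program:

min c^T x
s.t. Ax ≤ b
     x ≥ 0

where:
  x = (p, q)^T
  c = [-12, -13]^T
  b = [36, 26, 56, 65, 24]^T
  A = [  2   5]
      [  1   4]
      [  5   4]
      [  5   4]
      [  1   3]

Evaluate the objective at each vertex of the feasible region:
  z(0, 0) = 0
  z(11.2, 0) = -134.4
  z(8, 4) = -148  ←
  z(4.667, 5.333) = -125.3
  z(0, 6.5) = -84.5
The minimum is at p = 8, q = 4.

p = 8, q = 4, z = -148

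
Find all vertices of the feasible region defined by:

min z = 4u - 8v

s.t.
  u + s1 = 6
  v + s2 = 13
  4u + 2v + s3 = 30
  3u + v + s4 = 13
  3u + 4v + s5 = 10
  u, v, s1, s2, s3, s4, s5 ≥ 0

(0, 0), (3.333, 0), (0, 2.5)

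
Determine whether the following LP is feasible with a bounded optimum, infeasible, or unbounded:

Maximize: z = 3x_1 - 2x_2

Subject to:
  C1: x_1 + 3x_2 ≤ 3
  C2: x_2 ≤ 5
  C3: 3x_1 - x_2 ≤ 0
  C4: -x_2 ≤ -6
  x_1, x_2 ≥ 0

Infeasible (no feasible solution exists)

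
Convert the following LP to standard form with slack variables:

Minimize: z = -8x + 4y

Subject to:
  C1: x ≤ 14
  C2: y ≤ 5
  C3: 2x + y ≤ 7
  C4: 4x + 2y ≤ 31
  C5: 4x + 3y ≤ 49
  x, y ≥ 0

min z = -8x + 4y

s.t.
  x + s1 = 14
  y + s2 = 5
  2x + y + s3 = 7
  4x + 2y + s4 = 31
  4x + 3y + s5 = 49
  x, y, s1, s2, s3, s4, s5 ≥ 0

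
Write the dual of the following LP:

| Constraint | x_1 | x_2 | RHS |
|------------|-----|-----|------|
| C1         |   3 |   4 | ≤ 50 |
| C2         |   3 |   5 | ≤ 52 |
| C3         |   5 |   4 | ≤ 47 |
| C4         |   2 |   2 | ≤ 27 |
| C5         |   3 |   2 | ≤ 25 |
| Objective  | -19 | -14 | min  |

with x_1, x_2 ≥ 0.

Primal min cᵀx s.t. Ax ≤ b, x ≥ 0  →  Dual max −bᵀy s.t. Aᵀy ≥ −c, y ≥ 0.

Maximize: z = -50y1 - 52y2 - 47y3 - 27y4 - 25y5

Subject to:
  3y1 + 3y2 + 5y3 + 2y4 + 3y5 ≥ 19
  4y1 + 5y2 + 4y3 + 2y4 + 2y5 ≥ 14
  y1, y2, y3, y4, y5 ≥ 0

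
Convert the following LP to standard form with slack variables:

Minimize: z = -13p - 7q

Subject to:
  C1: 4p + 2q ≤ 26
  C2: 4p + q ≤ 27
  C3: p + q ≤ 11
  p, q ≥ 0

min z = -13p - 7q

s.t.
  4p + 2q + s1 = 26
  4p + q + s2 = 27
  p + q + s3 = 11
  p, q, s1, s2, s3 ≥ 0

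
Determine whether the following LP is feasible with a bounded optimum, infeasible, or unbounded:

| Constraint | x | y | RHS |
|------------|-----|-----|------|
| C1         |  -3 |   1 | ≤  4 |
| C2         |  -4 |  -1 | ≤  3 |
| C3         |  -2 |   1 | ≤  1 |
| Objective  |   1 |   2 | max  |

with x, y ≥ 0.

Unbounded (objective can increase without bound)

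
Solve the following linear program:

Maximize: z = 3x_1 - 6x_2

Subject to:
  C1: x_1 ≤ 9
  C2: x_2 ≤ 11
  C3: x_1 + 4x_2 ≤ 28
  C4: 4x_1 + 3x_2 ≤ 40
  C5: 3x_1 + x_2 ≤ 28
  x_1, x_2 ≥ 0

Evaluate the objective at each vertex of the feasible region:
  z(0, 0) = 0
  z(9, 0) = 27  ←
  z(9, 1) = 21
  z(8.8, 1.6) = 16.8
  z(5.846, 5.538) = -15.69
  z(0, 7) = -42
The maximum is at x_1 = 9, x_2 = 0.

x_1 = 9, x_2 = 0, z = 27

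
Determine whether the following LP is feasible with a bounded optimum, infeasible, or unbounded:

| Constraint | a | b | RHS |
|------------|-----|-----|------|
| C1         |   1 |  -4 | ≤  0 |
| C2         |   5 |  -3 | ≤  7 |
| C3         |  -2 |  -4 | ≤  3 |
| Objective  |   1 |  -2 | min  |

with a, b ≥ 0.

Unbounded (objective can decrease without bound)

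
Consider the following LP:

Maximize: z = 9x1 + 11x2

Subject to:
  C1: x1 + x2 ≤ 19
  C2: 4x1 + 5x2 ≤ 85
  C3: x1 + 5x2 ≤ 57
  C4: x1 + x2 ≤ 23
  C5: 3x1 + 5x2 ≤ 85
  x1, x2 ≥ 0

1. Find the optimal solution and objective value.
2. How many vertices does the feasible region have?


1. x1 = 10, x2 = 9, z = 189
2. 5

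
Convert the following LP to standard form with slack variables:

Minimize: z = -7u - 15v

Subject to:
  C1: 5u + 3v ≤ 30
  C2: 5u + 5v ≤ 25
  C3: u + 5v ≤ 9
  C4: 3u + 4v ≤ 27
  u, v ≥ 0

min z = -7u - 15v

s.t.
  5u + 3v + s1 = 30
  5u + 5v + s2 = 25
  u + 5v + s3 = 9
  3u + 4v + s4 = 27
  u, v, s1, s2, s3, s4 ≥ 0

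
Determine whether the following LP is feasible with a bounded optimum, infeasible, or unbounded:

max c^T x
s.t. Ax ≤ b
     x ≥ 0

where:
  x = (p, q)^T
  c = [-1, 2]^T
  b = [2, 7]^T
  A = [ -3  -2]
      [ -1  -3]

Unbounded (objective can increase without bound)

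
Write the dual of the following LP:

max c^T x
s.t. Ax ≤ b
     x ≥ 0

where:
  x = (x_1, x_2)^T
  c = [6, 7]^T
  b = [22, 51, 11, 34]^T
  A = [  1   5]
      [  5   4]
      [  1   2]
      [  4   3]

Primal max cᵀx s.t. Ax ≤ b, x ≥ 0  →  Dual min bᵀy s.t. Aᵀy ≥ c, y ≥ 0.

Minimize: z = 22y1 + 51y2 + 11y3 + 34y4

Subject to:
  y1 + 5y2 + y3 + 4y4 ≥ 6
  5y1 + 4y2 + 2y3 + 3y4 ≥ 7
  y1, y2, y3, y4 ≥ 0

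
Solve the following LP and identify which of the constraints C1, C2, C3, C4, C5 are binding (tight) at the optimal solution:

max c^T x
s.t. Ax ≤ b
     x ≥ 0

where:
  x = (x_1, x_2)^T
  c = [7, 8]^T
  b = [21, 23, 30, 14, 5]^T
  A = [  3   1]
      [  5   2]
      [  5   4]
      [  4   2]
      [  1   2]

At x_1 = 3, x_2 = 1, compute slack b - a·x for each constraint:
  C1: 21 − 10 = 11  (slack)
  C2: 23 − 17 = 6  (slack)
  C3: 30 − 19 = 11  (slack)
  C4: 14 − 14 = 0  (binding)
  C5: 5 − 5 = 0  (binding)

Optimal: x_1 = 3, x_2 = 1
Binding: C4, C5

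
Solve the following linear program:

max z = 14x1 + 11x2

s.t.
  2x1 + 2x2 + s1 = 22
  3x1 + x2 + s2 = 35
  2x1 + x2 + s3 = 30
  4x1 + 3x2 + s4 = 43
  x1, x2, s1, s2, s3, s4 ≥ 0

Evaluate the objective at each vertex of the feasible region:
  z(0, 0) = 0
  z(10.75, 0) = 150.5
  z(10, 1) = 151  ←
  z(0, 11) = 121
The maximum is at x1 = 10, x2 = 1.

x1 = 10, x2 = 1, z = 151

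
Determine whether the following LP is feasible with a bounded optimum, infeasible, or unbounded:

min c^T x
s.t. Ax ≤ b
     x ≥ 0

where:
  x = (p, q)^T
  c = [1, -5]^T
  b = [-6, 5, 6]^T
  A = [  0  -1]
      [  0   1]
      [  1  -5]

Infeasible (no feasible solution exists)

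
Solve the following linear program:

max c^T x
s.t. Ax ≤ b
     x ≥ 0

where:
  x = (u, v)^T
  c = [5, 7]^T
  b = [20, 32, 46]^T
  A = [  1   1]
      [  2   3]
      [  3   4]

Evaluate the objective at each vertex of the feasible region:
  z(0, 0) = 0
  z(15.33, 0) = 76.67
  z(10, 4) = 78  ←
  z(0, 10.67) = 74.67
The maximum is at u = 10, v = 4.

u = 10, v = 4, z = 78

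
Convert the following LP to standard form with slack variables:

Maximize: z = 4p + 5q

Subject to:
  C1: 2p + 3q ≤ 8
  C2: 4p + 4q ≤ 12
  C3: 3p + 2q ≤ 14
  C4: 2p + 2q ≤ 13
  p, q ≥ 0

max z = 4p + 5q

s.t.
  2p + 3q + s1 = 8
  4p + 4q + s2 = 12
  3p + 2q + s3 = 14
  2p + 2q + s4 = 13
  p, q, s1, s2, s3, s4 ≥ 0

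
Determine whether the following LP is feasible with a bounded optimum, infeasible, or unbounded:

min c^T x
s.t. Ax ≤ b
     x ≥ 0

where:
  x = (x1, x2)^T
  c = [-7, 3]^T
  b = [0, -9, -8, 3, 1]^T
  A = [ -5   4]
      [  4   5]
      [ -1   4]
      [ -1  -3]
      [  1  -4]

Infeasible (no feasible solution exists)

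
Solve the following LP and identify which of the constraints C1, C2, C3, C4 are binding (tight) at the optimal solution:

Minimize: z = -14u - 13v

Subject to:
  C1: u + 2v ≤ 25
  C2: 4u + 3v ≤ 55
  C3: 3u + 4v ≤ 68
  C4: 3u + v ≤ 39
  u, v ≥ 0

At u = 7, v = 9, compute slack b - a·x for each constraint:
  C1: 25 − 25 = 0  (binding)
  C2: 55 − 55 = 0  (binding)
  C3: 68 − 57 = 11  (slack)
  C4: 39 − 30 = 9  (slack)

Optimal: u = 7, v = 9
Binding: C1, C2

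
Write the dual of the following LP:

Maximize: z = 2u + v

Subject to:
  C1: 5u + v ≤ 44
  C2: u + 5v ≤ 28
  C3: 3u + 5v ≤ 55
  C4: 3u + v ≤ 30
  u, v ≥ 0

Primal max cᵀx s.t. Ax ≤ b, x ≥ 0  →  Dual min bᵀy s.t. Aᵀy ≥ c, y ≥ 0.

Minimize: z = 44y1 + 28y2 + 55y3 + 30y4

Subject to:
  5y1 + y2 + 3y3 + 3y4 ≥ 2
  y1 + 5y2 + 5y3 + y4 ≥ 1
  y1, y2, y3, y4 ≥ 0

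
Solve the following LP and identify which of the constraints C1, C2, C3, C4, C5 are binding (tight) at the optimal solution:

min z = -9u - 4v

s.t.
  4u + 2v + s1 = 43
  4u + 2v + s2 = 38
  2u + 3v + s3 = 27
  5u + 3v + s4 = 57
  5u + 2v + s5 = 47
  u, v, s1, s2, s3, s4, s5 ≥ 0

At u = 9, v = 1, compute slack b - a·x for each constraint:
  C1: 43 − 38 = 5  (slack)
  C2: 38 − 38 = 0  (binding)
  C3: 27 − 21 = 6  (slack)
  C4: 57 − 48 = 9  (slack)
  C5: 47 − 47 = 0  (binding)

Optimal: u = 9, v = 1
Binding: C2, C5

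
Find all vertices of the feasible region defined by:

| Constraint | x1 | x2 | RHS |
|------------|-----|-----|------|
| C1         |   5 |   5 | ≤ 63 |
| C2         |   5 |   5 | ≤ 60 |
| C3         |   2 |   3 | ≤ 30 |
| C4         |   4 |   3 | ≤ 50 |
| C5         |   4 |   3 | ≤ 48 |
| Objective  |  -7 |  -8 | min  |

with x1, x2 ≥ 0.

(0, 0), (12, 0), (6, 6), (0, 10)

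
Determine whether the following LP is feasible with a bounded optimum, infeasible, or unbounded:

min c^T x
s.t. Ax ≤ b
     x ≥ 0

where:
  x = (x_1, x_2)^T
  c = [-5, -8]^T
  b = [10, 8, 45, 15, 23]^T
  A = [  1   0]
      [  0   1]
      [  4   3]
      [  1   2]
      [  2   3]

Feasible with a bounded optimal solution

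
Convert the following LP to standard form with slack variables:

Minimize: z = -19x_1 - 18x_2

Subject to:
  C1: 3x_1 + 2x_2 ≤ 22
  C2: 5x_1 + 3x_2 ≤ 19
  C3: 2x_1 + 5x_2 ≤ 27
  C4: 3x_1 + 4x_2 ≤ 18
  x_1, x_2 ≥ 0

min z = -19x_1 - 18x_2

s.t.
  3x_1 + 2x_2 + s1 = 22
  5x_1 + 3x_2 + s2 = 19
  2x_1 + 5x_2 + s3 = 27
  3x_1 + 4x_2 + s4 = 18
  x_1, x_2, s1, s2, s3, s4 ≥ 0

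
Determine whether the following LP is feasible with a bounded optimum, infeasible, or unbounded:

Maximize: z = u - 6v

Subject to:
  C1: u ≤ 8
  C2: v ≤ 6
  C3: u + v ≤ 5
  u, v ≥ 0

Feasible with a bounded optimal solution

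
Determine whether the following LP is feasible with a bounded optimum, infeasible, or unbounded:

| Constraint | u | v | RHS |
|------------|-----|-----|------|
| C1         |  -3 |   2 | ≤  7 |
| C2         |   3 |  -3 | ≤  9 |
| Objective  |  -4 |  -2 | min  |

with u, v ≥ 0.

Unbounded (objective can decrease without bound)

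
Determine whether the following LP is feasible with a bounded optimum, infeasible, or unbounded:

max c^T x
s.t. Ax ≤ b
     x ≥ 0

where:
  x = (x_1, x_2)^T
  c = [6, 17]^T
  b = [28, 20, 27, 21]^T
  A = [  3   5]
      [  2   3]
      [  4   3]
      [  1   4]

Feasible with a bounded optimal solution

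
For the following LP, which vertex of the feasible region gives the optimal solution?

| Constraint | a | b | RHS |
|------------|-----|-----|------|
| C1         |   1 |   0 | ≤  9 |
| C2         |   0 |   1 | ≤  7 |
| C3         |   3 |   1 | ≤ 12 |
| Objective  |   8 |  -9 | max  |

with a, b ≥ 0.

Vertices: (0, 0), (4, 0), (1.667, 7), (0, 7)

Evaluate the objective at each vertex of the feasible region:
  z(0, 0) = 0
  z(4, 0) = 32  ←
  z(1.667, 7) = -49.67
  z(0, 7) = -63
The maximum is at a = 4, b = 0.

(4, 0)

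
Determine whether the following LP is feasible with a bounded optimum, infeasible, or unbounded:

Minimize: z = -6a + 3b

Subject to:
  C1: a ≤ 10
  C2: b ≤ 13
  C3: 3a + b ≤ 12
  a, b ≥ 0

Feasible with a bounded optimal solution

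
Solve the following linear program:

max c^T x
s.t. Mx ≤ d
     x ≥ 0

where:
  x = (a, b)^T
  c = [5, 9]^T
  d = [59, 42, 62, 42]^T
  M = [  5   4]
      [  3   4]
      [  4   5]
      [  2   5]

Evaluate the objective at each vertex of the feasible region:
  z(0, 0) = 0
  z(11.8, 0) = 59
  z(8.5, 4.125) = 79.62
  z(6, 6) = 84  ←
  z(0, 8.4) = 75.6
The maximum is at a = 6, b = 6.

a = 6, b = 6, z = 84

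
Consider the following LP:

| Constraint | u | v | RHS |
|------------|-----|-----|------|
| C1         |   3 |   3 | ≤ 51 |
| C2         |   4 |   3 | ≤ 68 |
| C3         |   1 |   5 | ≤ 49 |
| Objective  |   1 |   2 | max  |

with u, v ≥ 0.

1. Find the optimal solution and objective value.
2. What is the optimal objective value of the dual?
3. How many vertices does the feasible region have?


1. u = 9, v = 8, z = 25
2. 25
3. 4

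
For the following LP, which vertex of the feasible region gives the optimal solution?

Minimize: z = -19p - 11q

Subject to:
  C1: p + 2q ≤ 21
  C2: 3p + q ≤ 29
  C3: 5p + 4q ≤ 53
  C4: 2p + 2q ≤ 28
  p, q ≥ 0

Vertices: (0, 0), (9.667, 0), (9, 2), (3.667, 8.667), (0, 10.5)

Evaluate the objective at each vertex of the feasible region:
  z(0, 0) = 0
  z(9.667, 0) = -183.7
  z(9, 2) = -193  ←
  z(3.667, 8.667) = -165
  z(0, 10.5) = -115.5
The minimum is at p = 9, q = 2.

(9, 2)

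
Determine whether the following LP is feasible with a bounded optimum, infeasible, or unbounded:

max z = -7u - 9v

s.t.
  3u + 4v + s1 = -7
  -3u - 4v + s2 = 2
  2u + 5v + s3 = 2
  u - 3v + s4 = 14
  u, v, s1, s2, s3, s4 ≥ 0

Infeasible (no feasible solution exists)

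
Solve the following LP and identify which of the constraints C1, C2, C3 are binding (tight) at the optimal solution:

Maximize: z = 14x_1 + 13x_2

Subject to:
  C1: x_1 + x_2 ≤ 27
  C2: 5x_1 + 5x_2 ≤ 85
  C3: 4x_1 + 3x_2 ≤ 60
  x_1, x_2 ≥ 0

At x_1 = 9, x_2 = 8, compute slack b - a·x for each constraint:
  C1: 27 − 17 = 10  (slack)
  C2: 85 − 85 = 0  (binding)
  C3: 60 − 60 = 0  (binding)

Optimal: x_1 = 9, x_2 = 8
Binding: C2, C3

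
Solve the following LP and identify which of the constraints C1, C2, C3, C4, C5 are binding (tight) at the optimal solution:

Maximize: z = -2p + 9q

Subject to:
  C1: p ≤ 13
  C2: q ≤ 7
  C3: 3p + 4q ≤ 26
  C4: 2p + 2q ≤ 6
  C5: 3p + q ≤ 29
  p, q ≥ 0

At p = 0, q = 3, compute slack b - a·x for each constraint:
  C1: 13 − 0 = 13  (slack)
  C2: 7 − 3 = 4  (slack)
  C3: 26 − 12 = 14  (slack)
  C4: 6 − 6 = 0  (binding)
  C5: 29 − 3 = 26  (slack)

Optimal: p = 0, q = 3
Binding: C4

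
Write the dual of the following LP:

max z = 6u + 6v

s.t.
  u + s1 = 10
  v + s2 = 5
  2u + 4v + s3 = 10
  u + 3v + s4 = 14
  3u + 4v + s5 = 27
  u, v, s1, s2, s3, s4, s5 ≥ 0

Primal max cᵀx s.t. Ax ≤ b, x ≥ 0  →  Dual min bᵀy s.t. Aᵀy ≥ c, y ≥ 0.

Minimize: z = 10y1 + 5y2 + 10y3 + 14y4 + 27y5

Subject to:
  y1 + 2y3 + y4 + 3y5 ≥ 6
  y2 + 4y3 + 3y4 + 4y5 ≥ 6
  y1, y2, y3, y4, y5 ≥ 0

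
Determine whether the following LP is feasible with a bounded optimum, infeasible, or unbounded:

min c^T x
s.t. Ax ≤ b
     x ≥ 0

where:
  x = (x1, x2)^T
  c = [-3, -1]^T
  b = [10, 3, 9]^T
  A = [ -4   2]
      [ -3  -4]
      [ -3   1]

Unbounded (objective can decrease without bound)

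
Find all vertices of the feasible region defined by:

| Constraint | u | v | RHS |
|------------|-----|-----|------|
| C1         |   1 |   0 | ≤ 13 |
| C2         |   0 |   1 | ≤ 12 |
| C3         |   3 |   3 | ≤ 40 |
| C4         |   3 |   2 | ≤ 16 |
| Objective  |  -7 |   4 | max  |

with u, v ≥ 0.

(0, 0), (5.333, 0), (0, 8)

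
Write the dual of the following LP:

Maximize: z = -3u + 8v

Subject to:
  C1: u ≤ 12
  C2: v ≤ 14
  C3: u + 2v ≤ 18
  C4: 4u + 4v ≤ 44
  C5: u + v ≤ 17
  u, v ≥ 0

Primal max cᵀx s.t. Ax ≤ b, x ≥ 0  →  Dual min bᵀy s.t. Aᵀy ≥ c, y ≥ 0.

Minimize: z = 12y1 + 14y2 + 18y3 + 44y4 + 17y5

Subject to:
  y1 + y3 + 4y4 + y5 ≥ -3
  y2 + 2y3 + 4y4 + y5 ≥ 8
  y1, y2, y3, y4, y5 ≥ 0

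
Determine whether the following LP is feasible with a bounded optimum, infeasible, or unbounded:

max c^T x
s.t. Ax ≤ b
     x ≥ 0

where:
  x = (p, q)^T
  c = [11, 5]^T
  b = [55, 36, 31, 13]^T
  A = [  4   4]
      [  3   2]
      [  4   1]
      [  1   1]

Feasible with a bounded optimal solution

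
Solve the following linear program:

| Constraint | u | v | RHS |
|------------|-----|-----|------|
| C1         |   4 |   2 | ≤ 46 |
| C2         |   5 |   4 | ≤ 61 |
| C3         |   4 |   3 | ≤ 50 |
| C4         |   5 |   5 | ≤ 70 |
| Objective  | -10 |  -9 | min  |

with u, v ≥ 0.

Evaluate the objective at each vertex of the feasible region:
  z(0, 0) = 0
  z(11.5, 0) = -115
  z(10.33, 2.333) = -124.3
  z(5, 9) = -131  ←
  z(0, 14) = -126
The minimum is at u = 5, v = 9.

u = 5, v = 9, z = -131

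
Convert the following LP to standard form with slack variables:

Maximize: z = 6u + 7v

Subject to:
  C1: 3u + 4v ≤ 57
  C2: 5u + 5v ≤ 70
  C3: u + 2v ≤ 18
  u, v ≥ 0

max z = 6u + 7v

s.t.
  3u + 4v + s1 = 57
  5u + 5v + s2 = 70
  u + 2v + s3 = 18
  u, v, s1, s2, s3 ≥ 0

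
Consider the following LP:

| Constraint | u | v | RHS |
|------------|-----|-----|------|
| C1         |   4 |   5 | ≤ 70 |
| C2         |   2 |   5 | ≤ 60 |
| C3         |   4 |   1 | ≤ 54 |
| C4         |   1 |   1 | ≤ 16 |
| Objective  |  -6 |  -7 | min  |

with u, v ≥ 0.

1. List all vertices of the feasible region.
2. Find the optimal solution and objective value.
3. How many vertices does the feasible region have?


1. (0, 0), (13.5, 0), (12.67, 3.333), (10, 6), (5, 10), (0, 12)
2. u = 10, v = 6, z = -102
3. 6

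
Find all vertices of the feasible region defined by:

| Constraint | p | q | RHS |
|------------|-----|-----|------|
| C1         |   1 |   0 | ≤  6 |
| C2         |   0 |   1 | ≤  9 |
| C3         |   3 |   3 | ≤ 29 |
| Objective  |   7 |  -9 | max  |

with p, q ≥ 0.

(0, 0), (6, 0), (6, 3.667), (0.6667, 9), (0, 9)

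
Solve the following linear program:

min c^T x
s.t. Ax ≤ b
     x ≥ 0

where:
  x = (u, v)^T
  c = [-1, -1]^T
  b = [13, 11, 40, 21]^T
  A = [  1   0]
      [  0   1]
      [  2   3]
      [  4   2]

Evaluate the objective at each vertex of the feasible region:
  z(0, 0) = 0
  z(5.25, 0) = -5.25
  z(0, 10.5) = -10.5  ←
The minimum is at u = 0, v = 10.5.

u = 0, v = 10.5, z = -10.5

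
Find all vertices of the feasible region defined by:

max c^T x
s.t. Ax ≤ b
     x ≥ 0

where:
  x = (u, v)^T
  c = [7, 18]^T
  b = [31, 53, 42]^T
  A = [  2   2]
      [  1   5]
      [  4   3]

(0, 0), (10.5, 0), (3, 10), (0, 10.6)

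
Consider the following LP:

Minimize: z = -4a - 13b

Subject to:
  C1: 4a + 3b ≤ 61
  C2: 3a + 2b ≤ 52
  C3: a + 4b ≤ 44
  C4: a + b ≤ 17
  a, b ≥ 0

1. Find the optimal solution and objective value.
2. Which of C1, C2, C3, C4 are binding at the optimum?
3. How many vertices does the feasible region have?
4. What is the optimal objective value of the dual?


1. a = 8, b = 9, z = -149
2. C3, C4
3. 5
4. -149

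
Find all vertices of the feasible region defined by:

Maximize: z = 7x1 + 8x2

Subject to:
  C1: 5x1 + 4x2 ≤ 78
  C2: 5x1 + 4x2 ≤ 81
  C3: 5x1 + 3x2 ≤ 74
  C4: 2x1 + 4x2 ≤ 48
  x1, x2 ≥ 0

(0, 0), (14.8, 0), (12.4, 4), (10, 7), (0, 12)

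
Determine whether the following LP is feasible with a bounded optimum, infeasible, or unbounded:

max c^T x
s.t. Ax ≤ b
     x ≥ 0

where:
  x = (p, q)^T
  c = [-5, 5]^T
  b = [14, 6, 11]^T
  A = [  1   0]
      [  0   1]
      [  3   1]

Feasible with a bounded optimal solution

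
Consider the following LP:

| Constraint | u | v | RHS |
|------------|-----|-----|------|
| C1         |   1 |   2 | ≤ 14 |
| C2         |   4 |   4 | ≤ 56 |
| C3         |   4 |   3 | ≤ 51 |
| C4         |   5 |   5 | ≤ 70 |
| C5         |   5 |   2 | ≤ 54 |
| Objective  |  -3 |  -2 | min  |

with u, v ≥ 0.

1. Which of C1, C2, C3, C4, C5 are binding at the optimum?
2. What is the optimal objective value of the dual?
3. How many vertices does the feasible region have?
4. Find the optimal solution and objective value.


1. C1, C5
2. -34
3. 4
4. u = 10, v = 2, z = -34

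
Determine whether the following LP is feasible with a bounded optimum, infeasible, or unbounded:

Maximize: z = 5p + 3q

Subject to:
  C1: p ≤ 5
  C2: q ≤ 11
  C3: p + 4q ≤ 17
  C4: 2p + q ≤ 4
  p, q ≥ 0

Feasible with a bounded optimal solution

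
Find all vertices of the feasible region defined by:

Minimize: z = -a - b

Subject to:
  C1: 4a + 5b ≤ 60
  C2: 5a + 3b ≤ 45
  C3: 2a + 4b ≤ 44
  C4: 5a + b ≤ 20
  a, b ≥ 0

(0, 0), (4, 0), (2, 10), (0, 11)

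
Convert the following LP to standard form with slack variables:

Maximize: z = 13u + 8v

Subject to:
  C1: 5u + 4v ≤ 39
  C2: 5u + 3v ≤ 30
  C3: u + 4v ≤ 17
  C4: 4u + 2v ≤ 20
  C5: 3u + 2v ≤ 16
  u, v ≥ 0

max z = 13u + 8v

s.t.
  5u + 4v + s1 = 39
  5u + 3v + s2 = 30
  u + 4v + s3 = 17
  4u + 2v + s4 = 20
  3u + 2v + s5 = 16
  u, v, s1, s2, s3, s4, s5 ≥ 0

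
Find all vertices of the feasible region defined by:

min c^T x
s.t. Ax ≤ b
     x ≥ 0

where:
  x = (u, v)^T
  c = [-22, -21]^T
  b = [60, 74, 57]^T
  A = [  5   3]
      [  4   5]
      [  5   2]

(0, 0), (11.4, 0), (10.2, 3), (6, 10), (0, 14.8)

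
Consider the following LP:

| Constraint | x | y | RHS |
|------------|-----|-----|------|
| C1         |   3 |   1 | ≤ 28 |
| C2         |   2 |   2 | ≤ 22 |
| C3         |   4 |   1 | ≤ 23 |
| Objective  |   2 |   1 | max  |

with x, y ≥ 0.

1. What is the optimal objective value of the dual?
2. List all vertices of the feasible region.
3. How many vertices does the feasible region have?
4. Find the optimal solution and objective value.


1. 15
2. (0, 0), (5.75, 0), (4, 7), (0, 11)
3. 4
4. x = 4, y = 7, z = 15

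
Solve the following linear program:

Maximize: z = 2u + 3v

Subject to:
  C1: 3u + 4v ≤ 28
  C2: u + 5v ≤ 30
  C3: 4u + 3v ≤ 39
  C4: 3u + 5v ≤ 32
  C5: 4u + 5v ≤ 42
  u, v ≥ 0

Evaluate the objective at each vertex of the feasible region:
  z(0, 0) = 0
  z(9.333, 0) = 18.67
  z(4, 4) = 20  ←
  z(1, 5.8) = 19.4
  z(0, 6) = 18
The maximum is at u = 4, v = 4.

u = 4, v = 4, z = 20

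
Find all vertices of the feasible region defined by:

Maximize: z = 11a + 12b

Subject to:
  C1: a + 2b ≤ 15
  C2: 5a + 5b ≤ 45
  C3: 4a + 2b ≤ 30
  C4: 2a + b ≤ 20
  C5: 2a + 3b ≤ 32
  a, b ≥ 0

(0, 0), (7.5, 0), (6, 3), (3, 6), (0, 7.5)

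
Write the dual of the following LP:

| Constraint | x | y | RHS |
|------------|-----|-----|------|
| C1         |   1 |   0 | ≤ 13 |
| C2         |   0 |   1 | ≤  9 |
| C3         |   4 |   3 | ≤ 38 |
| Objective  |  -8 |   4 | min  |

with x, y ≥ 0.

Primal min cᵀx s.t. Ax ≤ b, x ≥ 0  →  Dual max −bᵀy s.t. Aᵀy ≥ −c, y ≥ 0.

Maximize: z = -13y1 - 9y2 - 38y3

Subject to:
  y1 + 4y3 ≥ 8
  y2 + 3y3 ≥ -4
  y1, y2, y3 ≥ 0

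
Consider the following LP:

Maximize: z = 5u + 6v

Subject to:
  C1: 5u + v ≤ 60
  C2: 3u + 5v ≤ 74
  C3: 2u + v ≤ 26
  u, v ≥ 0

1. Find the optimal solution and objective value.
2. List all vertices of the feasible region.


1. u = 8, v = 10, z = 100
2. (0, 0), (12, 0), (11.33, 3.333), (8, 10), (0, 14.8)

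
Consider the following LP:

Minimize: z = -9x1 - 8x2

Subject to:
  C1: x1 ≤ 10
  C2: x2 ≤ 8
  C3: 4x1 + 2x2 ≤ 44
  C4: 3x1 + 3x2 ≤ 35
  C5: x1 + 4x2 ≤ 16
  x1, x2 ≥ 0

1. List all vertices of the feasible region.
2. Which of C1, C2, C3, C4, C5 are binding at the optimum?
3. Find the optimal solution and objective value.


1. (0, 0), (10, 0), (10, 1.5), (0, 4)
2. C1, C5
3. x1 = 10, x2 = 1.5, z = -102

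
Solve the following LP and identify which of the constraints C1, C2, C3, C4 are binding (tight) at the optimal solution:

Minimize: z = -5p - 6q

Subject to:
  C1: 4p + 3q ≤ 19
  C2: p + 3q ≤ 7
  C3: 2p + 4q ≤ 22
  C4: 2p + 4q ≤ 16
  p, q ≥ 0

At p = 4, q = 1, compute slack b - a·x for each constraint:
  C1: 19 − 19 = 0  (binding)
  C2: 7 − 7 = 0  (binding)
  C3: 22 − 12 = 10  (slack)
  C4: 16 − 12 = 4  (slack)

Optimal: p = 4, q = 1
Binding: C1, C2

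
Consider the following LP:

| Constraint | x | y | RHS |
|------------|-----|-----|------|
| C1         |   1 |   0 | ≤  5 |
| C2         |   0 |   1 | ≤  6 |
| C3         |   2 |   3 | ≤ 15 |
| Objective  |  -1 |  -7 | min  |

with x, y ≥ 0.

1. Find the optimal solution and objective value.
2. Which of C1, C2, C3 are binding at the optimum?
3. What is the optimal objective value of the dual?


1. x = 0, y = 5, z = -35
2. C3
3. -35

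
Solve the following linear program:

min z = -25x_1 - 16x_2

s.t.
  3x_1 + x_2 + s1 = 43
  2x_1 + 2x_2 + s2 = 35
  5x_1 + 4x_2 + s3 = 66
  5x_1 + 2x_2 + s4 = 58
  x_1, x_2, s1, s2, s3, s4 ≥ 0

Evaluate the objective at each vertex of the feasible region:
  z(0, 0) = 0
  z(11.6, 0) = -290
  z(10, 4) = -314  ←
  z(0, 16.5) = -264
The minimum is at x_1 = 10, x_2 = 4.

x_1 = 10, x_2 = 4, z = -314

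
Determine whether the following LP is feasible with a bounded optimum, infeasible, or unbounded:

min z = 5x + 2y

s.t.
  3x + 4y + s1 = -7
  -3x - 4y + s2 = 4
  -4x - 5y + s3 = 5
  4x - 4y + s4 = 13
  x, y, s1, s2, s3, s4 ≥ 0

Infeasible (no feasible solution exists)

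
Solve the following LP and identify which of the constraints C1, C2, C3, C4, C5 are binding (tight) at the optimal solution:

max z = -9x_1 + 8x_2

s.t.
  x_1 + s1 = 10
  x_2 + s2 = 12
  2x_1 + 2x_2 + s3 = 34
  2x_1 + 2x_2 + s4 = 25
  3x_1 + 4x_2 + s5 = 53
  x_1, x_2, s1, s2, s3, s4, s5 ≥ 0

At x_1 = 0, x_2 = 12, compute slack b - a·x for each constraint:
  C1: 10 − 0 = 10  (slack)
  C2: 12 − 12 = 0  (binding)
  C3: 34 − 24 = 10  (slack)
  C4: 25 − 24 = 1  (slack)
  C5: 53 − 48 = 5  (slack)

Optimal: x_1 = 0, x_2 = 12
Binding: C2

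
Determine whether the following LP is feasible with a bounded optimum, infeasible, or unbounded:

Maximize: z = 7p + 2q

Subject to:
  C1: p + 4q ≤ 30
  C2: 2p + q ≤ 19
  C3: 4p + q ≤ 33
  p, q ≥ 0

Feasible with a bounded optimal solution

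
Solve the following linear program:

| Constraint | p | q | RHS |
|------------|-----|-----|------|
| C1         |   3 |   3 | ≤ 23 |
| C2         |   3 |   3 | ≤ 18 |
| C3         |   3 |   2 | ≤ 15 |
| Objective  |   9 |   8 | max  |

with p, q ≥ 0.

Evaluate the objective at each vertex of the feasible region:
  z(0, 0) = 0
  z(5, 0) = 45
  z(3, 3) = 51  ←
  z(0, 6) = 48
The maximum is at p = 3, q = 3.

p = 3, q = 3, z = 51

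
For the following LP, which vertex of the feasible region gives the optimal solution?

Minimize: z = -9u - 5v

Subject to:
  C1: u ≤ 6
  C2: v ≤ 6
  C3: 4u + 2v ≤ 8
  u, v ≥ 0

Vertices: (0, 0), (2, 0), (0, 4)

Evaluate the objective at each vertex of the feasible region:
  z(0, 0) = 0
  z(2, 0) = -18
  z(0, 4) = -20  ←
The minimum is at u = 0, v = 4.

(0, 4)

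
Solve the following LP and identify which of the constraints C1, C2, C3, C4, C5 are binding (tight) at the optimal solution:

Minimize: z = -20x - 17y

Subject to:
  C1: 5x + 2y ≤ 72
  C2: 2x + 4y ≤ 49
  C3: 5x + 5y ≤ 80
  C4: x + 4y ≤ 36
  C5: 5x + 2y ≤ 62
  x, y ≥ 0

At x = 10, y = 6, compute slack b - a·x for each constraint:
  C1: 72 − 62 = 10  (slack)
  C2: 49 − 44 = 5  (slack)
  C3: 80 − 80 = 0  (binding)
  C4: 36 − 34 = 2  (slack)
  C5: 62 − 62 = 0  (binding)

Optimal: x = 10, y = 6
Binding: C3, C5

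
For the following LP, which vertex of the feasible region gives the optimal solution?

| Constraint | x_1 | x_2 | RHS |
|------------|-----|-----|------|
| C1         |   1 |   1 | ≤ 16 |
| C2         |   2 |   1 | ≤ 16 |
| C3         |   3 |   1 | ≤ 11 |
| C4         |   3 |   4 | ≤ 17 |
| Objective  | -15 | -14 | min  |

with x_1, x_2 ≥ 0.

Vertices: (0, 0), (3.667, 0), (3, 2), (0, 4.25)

Evaluate the objective at each vertex of the feasible region:
  z(0, 0) = 0
  z(3.667, 0) = -55
  z(3, 2) = -73  ←
  z(0, 4.25) = -59.5
The minimum is at x_1 = 3, x_2 = 2.

(3, 2)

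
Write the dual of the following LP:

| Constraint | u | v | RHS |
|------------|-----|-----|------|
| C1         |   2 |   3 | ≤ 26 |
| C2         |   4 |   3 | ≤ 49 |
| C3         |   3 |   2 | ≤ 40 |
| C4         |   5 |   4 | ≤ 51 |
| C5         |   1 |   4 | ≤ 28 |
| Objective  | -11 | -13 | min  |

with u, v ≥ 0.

Primal min cᵀx s.t. Ax ≤ b, x ≥ 0  →  Dual max −bᵀy s.t. Aᵀy ≥ −c, y ≥ 0.

Maximize: z = -26y1 - 49y2 - 40y3 - 51y4 - 28y5

Subject to:
  2y1 + 4y2 + 3y3 + 5y4 + y5 ≥ 11
  3y1 + 3y2 + 2y3 + 4y4 + 4y5 ≥ 13
  y1, y2, y3, y4, y5 ≥ 0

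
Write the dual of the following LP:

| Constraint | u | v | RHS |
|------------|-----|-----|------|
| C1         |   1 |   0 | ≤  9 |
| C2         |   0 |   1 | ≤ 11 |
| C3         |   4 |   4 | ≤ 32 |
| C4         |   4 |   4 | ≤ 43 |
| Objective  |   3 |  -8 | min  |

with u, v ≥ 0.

Primal min cᵀx s.t. Ax ≤ b, x ≥ 0  →  Dual max −bᵀy s.t. Aᵀy ≥ −c, y ≥ 0.

Maximize: z = -9y1 - 11y2 - 32y3 - 43y4

Subject to:
  y1 + 4y3 + 4y4 ≥ -3
  y2 + 4y3 + 4y4 ≥ 8
  y1, y2, y3, y4 ≥ 0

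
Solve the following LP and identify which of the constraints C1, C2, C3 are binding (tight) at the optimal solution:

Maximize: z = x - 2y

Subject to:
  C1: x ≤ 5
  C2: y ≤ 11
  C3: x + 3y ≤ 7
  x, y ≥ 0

At x = 5, y = 0, compute slack b - a·x for each constraint:
  C1: 5 − 5 = 0  (binding)
  C2: 11 − 0 = 11  (slack)
  C3: 7 − 5 = 2  (slack)

Optimal: x = 5, y = 0
Binding: C1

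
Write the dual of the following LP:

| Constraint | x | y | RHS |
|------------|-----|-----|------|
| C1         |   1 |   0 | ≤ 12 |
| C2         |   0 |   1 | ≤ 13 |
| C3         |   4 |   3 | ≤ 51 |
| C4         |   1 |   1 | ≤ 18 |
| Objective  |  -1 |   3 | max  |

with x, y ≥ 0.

Primal max cᵀx s.t. Ax ≤ b, x ≥ 0  →  Dual min bᵀy s.t. Aᵀy ≥ c, y ≥ 0.

Minimize: z = 12y1 + 13y2 + 51y3 + 18y4

Subject to:
  y1 + 4y3 + y4 ≥ -1
  y2 + 3y3 + y4 ≥ 3
  y1, y2, y3, y4 ≥ 0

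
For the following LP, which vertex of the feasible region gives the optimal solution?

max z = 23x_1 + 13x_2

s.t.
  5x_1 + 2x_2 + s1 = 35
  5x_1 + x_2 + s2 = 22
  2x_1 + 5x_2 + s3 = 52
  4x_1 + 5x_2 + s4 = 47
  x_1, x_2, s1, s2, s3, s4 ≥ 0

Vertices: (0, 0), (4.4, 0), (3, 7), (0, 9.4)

Evaluate the objective at each vertex of the feasible region:
  z(0, 0) = 0
  z(4.4, 0) = 101.2
  z(3, 7) = 160  ←
  z(0, 9.4) = 122.2
The maximum is at x_1 = 3, x_2 = 7.

(3, 7)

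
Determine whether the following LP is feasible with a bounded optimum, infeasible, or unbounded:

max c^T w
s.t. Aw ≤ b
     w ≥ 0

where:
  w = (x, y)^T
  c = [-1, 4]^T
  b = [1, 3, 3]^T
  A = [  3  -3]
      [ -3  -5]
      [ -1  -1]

Unbounded (objective can increase without bound)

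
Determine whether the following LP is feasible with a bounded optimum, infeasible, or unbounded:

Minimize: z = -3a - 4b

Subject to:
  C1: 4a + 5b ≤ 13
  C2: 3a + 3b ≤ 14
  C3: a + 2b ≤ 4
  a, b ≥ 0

Feasible with a bounded optimal solution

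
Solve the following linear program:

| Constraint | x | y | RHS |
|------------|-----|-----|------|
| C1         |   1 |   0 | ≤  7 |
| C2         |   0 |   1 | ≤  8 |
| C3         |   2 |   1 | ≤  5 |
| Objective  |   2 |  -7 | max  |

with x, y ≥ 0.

Evaluate the objective at each vertex of the feasible region:
  z(0, 0) = 0
  z(2.5, 0) = 5  ←
  z(0, 5) = -35
The maximum is at x = 2.5, y = 0.

x = 2.5, y = 0, z = 5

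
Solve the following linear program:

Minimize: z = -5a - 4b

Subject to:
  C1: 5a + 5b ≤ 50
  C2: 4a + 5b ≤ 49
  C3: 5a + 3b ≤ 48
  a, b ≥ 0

Evaluate the objective at each vertex of the feasible region:
  z(0, 0) = 0
  z(9.6, 0) = -48
  z(9, 1) = -49  ←
  z(1, 9) = -41
  z(0, 9.8) = -39.2
The minimum is at a = 9, b = 1.

a = 9, b = 1, z = -49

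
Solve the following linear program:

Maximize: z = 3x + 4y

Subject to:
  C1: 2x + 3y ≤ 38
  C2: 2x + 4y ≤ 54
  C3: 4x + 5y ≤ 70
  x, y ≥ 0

Evaluate the objective at each vertex of the feasible region:
  z(0, 0) = 0
  z(17.5, 0) = 52.5
  z(10, 6) = 54  ←
  z(0, 12.67) = 50.67
The maximum is at x = 10, y = 6.

x = 10, y = 6, z = 54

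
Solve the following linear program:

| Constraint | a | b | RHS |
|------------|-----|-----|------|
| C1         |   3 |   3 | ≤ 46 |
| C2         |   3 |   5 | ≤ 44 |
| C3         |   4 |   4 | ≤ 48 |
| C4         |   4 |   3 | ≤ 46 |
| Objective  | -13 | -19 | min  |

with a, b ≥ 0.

Evaluate the objective at each vertex of the feasible region:
  z(0, 0) = 0
  z(11.5, 0) = -149.5
  z(10, 2) = -168
  z(8, 4) = -180  ←
  z(0, 8.8) = -167.2
The minimum is at a = 8, b = 4.

a = 8, b = 4, z = -180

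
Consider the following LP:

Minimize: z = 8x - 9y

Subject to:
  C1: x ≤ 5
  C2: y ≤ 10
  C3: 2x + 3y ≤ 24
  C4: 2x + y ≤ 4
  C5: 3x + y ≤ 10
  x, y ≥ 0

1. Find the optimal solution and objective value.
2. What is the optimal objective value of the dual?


1. x = 0, y = 4, z = -36
2. -36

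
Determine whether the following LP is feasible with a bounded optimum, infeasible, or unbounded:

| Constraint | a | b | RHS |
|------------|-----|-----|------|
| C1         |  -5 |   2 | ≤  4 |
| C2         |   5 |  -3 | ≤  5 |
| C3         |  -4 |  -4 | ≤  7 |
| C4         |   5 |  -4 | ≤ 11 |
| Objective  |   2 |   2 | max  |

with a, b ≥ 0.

Unbounded (objective can increase without bound)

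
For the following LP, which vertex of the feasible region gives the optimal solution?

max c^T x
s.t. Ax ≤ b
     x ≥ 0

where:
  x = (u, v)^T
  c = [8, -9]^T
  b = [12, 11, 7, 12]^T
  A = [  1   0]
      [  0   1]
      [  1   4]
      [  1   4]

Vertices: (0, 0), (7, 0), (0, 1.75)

Evaluate the objective at each vertex of the feasible region:
  z(0, 0) = 0
  z(7, 0) = 56  ←
  z(0, 1.75) = -15.75
The maximum is at u = 7, v = 0.

(7, 0)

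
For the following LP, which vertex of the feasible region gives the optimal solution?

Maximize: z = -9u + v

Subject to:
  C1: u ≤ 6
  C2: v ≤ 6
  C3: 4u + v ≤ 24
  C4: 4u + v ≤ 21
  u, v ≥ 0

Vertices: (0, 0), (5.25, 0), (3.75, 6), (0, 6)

Evaluate the objective at each vertex of the feasible region:
  z(0, 0) = 0
  z(5.25, 0) = -47.25
  z(3.75, 6) = -27.75
  z(0, 6) = 6  ←
The maximum is at u = 0, v = 6.

(0, 6)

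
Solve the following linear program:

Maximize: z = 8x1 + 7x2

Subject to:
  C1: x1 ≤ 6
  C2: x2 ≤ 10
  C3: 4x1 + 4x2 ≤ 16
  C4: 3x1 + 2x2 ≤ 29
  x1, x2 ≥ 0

Evaluate the objective at each vertex of the feasible region:
  z(0, 0) = 0
  z(4, 0) = 32  ←
  z(0, 4) = 28
The maximum is at x1 = 4, x2 = 0.

x1 = 4, x2 = 0, z = 32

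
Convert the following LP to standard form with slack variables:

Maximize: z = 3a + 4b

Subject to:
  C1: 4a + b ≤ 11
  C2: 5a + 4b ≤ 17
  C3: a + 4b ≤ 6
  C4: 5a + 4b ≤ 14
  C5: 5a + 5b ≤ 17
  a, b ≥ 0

max z = 3a + 4b

s.t.
  4a + b + s1 = 11
  5a + 4b + s2 = 17
  a + 4b + s3 = 6
  5a + 4b + s4 = 14
  5a + 5b + s5 = 17
  a, b, s1, s2, s3, s4, s5 ≥ 0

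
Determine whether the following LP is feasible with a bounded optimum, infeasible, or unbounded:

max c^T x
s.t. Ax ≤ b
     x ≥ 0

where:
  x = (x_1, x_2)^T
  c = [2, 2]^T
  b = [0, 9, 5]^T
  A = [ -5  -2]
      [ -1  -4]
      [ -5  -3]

Unbounded (objective can increase without bound)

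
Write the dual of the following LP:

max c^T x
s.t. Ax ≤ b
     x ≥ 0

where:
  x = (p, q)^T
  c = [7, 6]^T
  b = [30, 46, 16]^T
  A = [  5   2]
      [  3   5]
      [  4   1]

Primal max cᵀx s.t. Ax ≤ b, x ≥ 0  →  Dual min bᵀy s.t. Aᵀy ≥ c, y ≥ 0.

Minimize: z = 30y1 + 46y2 + 16y3

Subject to:
  5y1 + 3y2 + 4y3 ≥ 7
  2y1 + 5y2 + y3 ≥ 6
  y1, y2, y3 ≥ 0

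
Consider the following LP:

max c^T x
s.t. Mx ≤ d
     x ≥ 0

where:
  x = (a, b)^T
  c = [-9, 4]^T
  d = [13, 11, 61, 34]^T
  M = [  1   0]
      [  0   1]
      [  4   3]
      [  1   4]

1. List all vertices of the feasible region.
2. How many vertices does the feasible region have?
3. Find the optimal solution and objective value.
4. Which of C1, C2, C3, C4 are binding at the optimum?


1. (0, 0), (13, 0), (13, 3), (10.92, 5.769), (0, 8.5)
2. 5
3. a = 0, b = 8.5, z = 34
4. C4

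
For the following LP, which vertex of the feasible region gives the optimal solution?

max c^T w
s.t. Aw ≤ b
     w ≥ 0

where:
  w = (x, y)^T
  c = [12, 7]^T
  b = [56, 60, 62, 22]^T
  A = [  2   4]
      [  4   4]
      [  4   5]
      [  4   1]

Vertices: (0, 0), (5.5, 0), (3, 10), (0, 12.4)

Evaluate the objective at each vertex of the feasible region:
  z(0, 0) = 0
  z(5.5, 0) = 66
  z(3, 10) = 106  ←
  z(0, 12.4) = 86.8
The maximum is at x = 3, y = 10.

(3, 10)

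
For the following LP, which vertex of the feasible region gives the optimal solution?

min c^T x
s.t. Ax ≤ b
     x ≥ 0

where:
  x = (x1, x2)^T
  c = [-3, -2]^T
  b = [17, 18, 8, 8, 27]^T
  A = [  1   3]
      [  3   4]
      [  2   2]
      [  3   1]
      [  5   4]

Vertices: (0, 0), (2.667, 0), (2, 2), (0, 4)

Evaluate the objective at each vertex of the feasible region:
  z(0, 0) = 0
  z(2.667, 0) = -8
  z(2, 2) = -10  ←
  z(0, 4) = -8
The minimum is at x1 = 2, x2 = 2.

(2, 2)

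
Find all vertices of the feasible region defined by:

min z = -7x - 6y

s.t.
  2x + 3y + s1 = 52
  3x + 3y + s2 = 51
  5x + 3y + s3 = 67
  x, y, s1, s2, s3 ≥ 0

(0, 0), (13.4, 0), (8, 9), (0, 17)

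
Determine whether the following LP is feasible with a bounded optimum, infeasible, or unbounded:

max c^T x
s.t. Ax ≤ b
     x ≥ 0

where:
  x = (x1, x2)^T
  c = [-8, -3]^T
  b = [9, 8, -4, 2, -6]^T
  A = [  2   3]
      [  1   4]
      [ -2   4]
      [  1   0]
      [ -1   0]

Infeasible (no feasible solution exists)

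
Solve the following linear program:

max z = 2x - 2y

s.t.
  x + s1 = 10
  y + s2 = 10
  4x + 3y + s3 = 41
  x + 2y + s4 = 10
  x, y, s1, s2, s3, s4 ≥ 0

Evaluate the objective at each vertex of the feasible region:
  z(0, 0) = 0
  z(10, 0) = 20  ←
  z(0, 5) = -10
The maximum is at x = 10, y = 0.

x = 10, y = 0, z = 20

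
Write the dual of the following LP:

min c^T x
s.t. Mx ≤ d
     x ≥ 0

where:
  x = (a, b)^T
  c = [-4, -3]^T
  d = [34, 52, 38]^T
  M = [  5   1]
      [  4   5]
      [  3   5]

Primal min cᵀx s.t. Ax ≤ b, x ≥ 0  →  Dual max −bᵀy s.t. Aᵀy ≥ −c, y ≥ 0.

Maximize: z = -34y1 - 52y2 - 38y3

Subject to:
  5y1 + 4y2 + 3y3 ≥ 4
  y1 + 5y2 + 5y3 ≥ 3
  y1, y2, y3 ≥ 0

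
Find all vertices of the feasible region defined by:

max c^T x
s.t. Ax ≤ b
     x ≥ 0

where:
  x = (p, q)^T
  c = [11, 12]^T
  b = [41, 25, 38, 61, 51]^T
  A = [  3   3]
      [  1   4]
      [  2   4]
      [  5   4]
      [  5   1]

(0, 0), (10.2, 0), (9.533, 3.333), (9, 4), (0, 6.25)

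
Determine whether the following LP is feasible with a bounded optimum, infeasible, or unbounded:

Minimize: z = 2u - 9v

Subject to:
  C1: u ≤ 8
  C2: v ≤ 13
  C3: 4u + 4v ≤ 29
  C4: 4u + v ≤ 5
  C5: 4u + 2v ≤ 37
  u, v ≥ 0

Feasible with a bounded optimal solution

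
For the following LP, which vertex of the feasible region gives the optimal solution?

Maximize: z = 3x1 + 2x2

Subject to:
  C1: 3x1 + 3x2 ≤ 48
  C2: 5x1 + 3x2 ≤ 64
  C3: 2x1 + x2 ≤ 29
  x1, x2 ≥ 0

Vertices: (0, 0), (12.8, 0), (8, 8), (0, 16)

Evaluate the objective at each vertex of the feasible region:
  z(0, 0) = 0
  z(12.8, 0) = 38.4
  z(8, 8) = 40  ←
  z(0, 16) = 32
The maximum is at x1 = 8, x2 = 8.

(8, 8)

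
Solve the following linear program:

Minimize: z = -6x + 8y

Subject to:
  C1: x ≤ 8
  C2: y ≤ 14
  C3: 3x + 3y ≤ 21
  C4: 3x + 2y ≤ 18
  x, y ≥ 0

Evaluate the objective at each vertex of the feasible region:
  z(0, 0) = 0
  z(6, 0) = -36  ←
  z(4, 3) = 0
  z(0, 7) = 56
The minimum is at x = 6, y = 0.

x = 6, y = 0, z = -36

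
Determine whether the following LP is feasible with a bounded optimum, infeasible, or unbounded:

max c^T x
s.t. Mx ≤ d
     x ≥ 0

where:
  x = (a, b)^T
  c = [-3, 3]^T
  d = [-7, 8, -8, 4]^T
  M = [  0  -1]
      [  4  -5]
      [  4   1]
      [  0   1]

Infeasible (no feasible solution exists)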